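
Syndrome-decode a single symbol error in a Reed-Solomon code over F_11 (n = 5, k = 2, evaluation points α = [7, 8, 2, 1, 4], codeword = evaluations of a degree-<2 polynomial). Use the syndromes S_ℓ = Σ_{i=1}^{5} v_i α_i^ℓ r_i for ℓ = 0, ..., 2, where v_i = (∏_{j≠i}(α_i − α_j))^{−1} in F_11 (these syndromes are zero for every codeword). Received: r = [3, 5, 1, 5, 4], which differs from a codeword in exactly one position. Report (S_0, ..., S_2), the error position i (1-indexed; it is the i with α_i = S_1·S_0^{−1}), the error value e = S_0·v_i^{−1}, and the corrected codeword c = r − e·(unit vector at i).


S = (2, 5, 7), error at position 2, error magnitude e = 6, c = [3, 10, 1, 5, 4].

Step 1: column multipliers v_i = (∏_{j≠i}(α_i − α_j))^{−1} mod 11.
  i = 1 (α = 7): (7−8)(7−2)(7−1)(7−4) = (−1)·5·6·3 = −90 ≡ 9, so v_1 = 9^{−1} = 5 (mod 11).
  i = 2 (α = 8): (8−7)(8−2)(8−1)(8−4) = 1·6·7·4 = 168 ≡ 3, so v_2 = 3^{−1} = 4 (mod 11).
  i = 3 (α = 2): (2−7)(2−8)(2−1)(2−4) = (−5)·(−6)·1·(−2) = −60 ≡ 6, so v_3 = 6^{−1} = 2 (mod 11).
  i = 4 (α = 1): (1−7)(1−8)(1−2)(1−4) = (−6)·(−7)·(−1)·(−3) = 126 ≡ 5, so v_4 = 5^{−1} = 9 (mod 11).
  i = 5 (α = 4): (4−7)(4−8)(4−2)(4−1) = (−3)·(−4)·2·3 = 72 ≡ 6, so v_5 = 6^{−1} = 2 (mod 11).
  v = [5, 4, 2, 9, 2].
Step 2: syndromes of r = [3, 5, 1, 5, 4] (all sums mod 11).
  S_0 = Σ v_i r_i = 5·3 + 4·5 + 2·1 + 9·5 + 2·4 = 90 ≡ 2.
  S_1 = Σ v_i α_i r_i = 5·7·3 + 4·8·5 + 2·2·1 + 9·1·5 + 2·4·4 = 346 ≡ 5.
  α_i^2 mod 11 = [5, 9, 4, 1, 5].
  S_2 = Σ v_i α_i^2 r_i = 5·5·3 + 4·9·5 + 2·4·1 + 9·1·5 + 2·5·4 = 348 ≡ 7.
  S = (2, 5, 7) ≠ 0, so r is not a codeword (an error is present).
Step 3: locate the error. For a single error e at position i, S_ℓ = v_i·e·α_i^ℓ, so α_err = S_1/S_0.
  S_0^{−1} = 2^{−1} = 6 (mod 11), so α_err = 5·6 = 30 ≡ 8 = α_2. Error position i = 2.
  Consistency check: S_2/S_1 = 7·9 = 63 ≡ 8 = α_err ✓ (single-error assumption holds).
Step 4: error magnitude e = S_0/v_2 = S_0·∏_{j≠2}(α_2 − α_j) = 2·3 = 6 ≡ 6 (mod 11).
Step 5: correct position 2: c_2 = r_2 − e = 5 − 6 ≡ 10 (mod 11). Hence c = [3, 10, 1, 5, 4].
  Check: interpolating c through the α_i gives m(x) = 9 + 7·x (degree < 2) with m(α_i) = c_i for every i, so c is indeed a codeword.


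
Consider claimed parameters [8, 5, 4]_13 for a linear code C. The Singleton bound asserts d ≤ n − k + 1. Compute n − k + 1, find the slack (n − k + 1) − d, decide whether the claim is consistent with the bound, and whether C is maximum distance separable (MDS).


Singleton RHS = n − k + 1 = 4, slack = 0, bound satisfied, MDS.

Singleton bound: d ≤ n − k + 1.
Here n = 8, k = 5, so n − k + 1 = 4.
Given d = 4, check d ≤ 4: YES.
Slack = (n − k + 1) − d = 0.
The code is MDS (slack = 0).
Description: the claimed parameters are [8, 5, 4]_13; such a code would be MDS (meets Singleton bound).


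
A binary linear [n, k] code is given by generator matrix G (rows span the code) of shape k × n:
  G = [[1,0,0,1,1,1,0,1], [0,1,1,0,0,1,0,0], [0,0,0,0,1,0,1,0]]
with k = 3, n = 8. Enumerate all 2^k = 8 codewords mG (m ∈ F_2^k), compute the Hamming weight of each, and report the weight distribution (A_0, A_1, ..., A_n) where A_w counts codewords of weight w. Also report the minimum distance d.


Weight distribution: A_0 = 1, A_2 = 1, A_3 = 1, A_5 = 3, A_6 = 2. Minimum distance d = 2.

Enumerate all 2^3 = 8 messages m ∈ F_2^3.
For each, compute codeword c = mG in F_2^8, then tally its weight.
  m = 000 → c = 00000000, weight = 0.
  m = 100 → c = 10011101, weight = 5.
  m = 010 → c = 01100100, weight = 3.
  m = 110 → c = 11111001, weight = 6.
  m = 001 → c = 00001010, weight = 2.
  m = 101 → c = 10010111, weight = 5.
  m = 011 → c = 01101110, weight = 5.
  m = 111 → c = 11110011, weight = 6.
Tally weights:
  weight 0: 1 codewords.
  weight 2: 1 codewords.
  weight 3: 1 codewords.
  weight 5: 3 codewords.
  weight 6: 2 codewords.
Minimum distance d = smallest w > 0 with A_w > 0 = 2.
Sanity: Σ A_w = 8 = 2^3 = 8 ✓.


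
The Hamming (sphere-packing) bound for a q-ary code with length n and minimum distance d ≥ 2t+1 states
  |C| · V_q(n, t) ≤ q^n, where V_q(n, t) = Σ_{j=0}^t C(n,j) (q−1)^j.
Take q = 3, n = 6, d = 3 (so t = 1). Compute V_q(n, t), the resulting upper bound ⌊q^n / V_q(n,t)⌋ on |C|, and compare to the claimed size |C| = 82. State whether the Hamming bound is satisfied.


V_q(n, t) = 13, q^n = 729, Hamming bound = 56, |C| = 82 > bound (violated).

Step 1: Compute V_q(n, t) = Σ_{j=0}^1 C(n, j) (q−1)^j.
  j = 0: C(6,0)·(2)^0 = 1·1 = 1.
  j = 1: C(6,1)·(2)^1 = 6·2 = 12.
  V_q(n, t) = 1 + 12 = 13.
Step 2: q^n = 3^6 = 729.
Step 3: Hamming bound ⌊q^n / V_q(n,t)⌋ = ⌊729/13⌋ = 56.
Step 4: Compare |C| = 82 to 56: violated.
The claimed |C| lies above the Hamming bound, so no 3-ary code of length 6 with d ≥ 3 can have 82 codewords.


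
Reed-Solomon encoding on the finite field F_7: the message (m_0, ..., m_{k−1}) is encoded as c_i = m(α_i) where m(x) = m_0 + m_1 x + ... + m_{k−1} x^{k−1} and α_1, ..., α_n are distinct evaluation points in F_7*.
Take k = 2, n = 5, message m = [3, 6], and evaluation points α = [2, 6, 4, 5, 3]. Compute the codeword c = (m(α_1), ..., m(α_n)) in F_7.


c = [1, 4, 6, 5, 0]

Message polynomial: m(x) = 3 + 6·x (mod 7).
For each evaluation point α_i, compute m(α_i) mod 7:
  α_1 = 2: Horner steps 6 → 1, so m(2) = 1.
  α_2 = 6: Horner steps 6 → 4, so m(6) = 4.
  α_3 = 4: Horner steps 6 → 6, so m(4) = 6.
  α_4 = 5: Horner steps 6 → 5, so m(5) = 5.
  α_5 = 3: Horner steps 6 → 0, so m(3) = 0.
Codeword c = [1, 4, 6, 5, 0] ∈ F_7^5.


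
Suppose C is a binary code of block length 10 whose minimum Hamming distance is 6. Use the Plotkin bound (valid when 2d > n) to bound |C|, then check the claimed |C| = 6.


Plotkin bound M ≤ 6; given |C| = 6 ≤ bound (satisfied).

Check applicability: 2d = 12, n = 10.
2d − n = 2 > 0, so Plotkin applies.
Compute d/(2d−n) = 6/2 ≈ 3.0000.
⌊d/(2d−n)⌋ = 3.
Plotkin bound: M ≤ 2·3 = 6.
Given |C| = 6, check: satisfied.
This |C| is at the Plotkin bound.


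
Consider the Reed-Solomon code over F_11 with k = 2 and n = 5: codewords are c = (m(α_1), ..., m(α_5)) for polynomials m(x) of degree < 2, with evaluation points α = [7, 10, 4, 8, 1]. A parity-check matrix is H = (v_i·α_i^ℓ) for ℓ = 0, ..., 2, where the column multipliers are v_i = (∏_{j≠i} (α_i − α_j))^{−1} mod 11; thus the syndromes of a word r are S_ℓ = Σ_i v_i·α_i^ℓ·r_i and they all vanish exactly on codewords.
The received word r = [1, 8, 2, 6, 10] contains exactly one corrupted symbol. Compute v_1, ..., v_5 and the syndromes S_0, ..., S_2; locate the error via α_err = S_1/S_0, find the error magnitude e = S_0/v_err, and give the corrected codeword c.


S = (4, 6, 9), error at position 1, error magnitude e = 7, c = [5, 8, 2, 6, 10].

Step 1: column multipliers v_i = (∏_{j≠i}(α_i − α_j))^{−1} mod 11.
  i = 1 (α = 7): (7−10)(7−4)(7−8)(7−1) = (−3)·3·(−1)·6 = 54 ≡ 10, so v_1 = 10^{−1} = 10 (mod 11).
  i = 2 (α = 10): (10−7)(10−4)(10−8)(10−1) = 3·6·2·9 = 324 ≡ 5, so v_2 = 5^{−1} = 9 (mod 11).
  i = 3 (α = 4): (4−7)(4−10)(4−8)(4−1) = (−3)·(−6)·(−4)·3 = −216 ≡ 4, so v_3 = 4^{−1} = 3 (mod 11).
  i = 4 (α = 8): (8−7)(8−10)(8−4)(8−1) = 1·(−2)·4·7 = −56 ≡ 10, so v_4 = 10^{−1} = 10 (mod 11).
  i = 5 (α = 1): (1−7)(1−10)(1−4)(1−8) = (−6)·(−9)·(−3)·(−7) = 1134 ≡ 1, so v_5 = 1^{−1} = 1 (mod 11).
  v = [10, 9, 3, 10, 1].
Step 2: syndromes of r = [1, 8, 2, 6, 10] (all sums mod 11).
  S_0 = Σ v_i r_i = 10·1 + 9·8 + 3·2 + 10·6 + 1·10 = 158 ≡ 4.
  S_1 = Σ v_i α_i r_i = 10·7·1 + 9·10·8 + 3·4·2 + 10·8·6 + 1·1·10 = 1304 ≡ 6.
  α_i^2 mod 11 = [5, 1, 5, 9, 1].
  S_2 = Σ v_i α_i^2 r_i = 10·5·1 + 9·1·8 + 3·5·2 + 10·9·6 + 1·1·10 = 702 ≡ 9.
  S = (4, 6, 9) ≠ 0, so r is not a codeword (an error is present).
Step 3: locate the error. For a single error e at position i, S_ℓ = v_i·e·α_i^ℓ, so α_err = S_1/S_0.
  S_0^{−1} = 4^{−1} = 3 (mod 11), so α_err = 6·3 = 18 ≡ 7 = α_1. Error position i = 1.
  Consistency check: S_2/S_1 = 9·2 = 18 ≡ 7 = α_err ✓ (single-error assumption holds).
Step 4: error magnitude e = S_0/v_1 = S_0·∏_{j≠1}(α_1 − α_j) = 4·10 = 40 ≡ 7 (mod 11).
Step 5: correct position 1: c_1 = r_1 − e = 1 − 7 ≡ 5 (mod 11). Hence c = [5, 8, 2, 6, 10].
  Check: interpolating c through the α_i gives m(x) = 9 + 1·x (degree < 2) with m(α_i) = c_i for every i, so c is indeed a codeword.


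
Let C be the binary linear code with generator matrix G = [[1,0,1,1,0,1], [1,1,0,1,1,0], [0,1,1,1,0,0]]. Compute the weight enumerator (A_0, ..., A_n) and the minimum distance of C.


Weight distribution: A_0 = 1, A_3 = 4, A_4 = 3. Minimum distance d = 3.

Enumerate all 2^3 = 8 messages m ∈ F_2^3.
For each, compute codeword c = mG in F_2^6, then tally its weight.
  m = 000 → c = 000000, weight = 0.
  m = 100 → c = 101101, weight = 4.
  m = 010 → c = 110110, weight = 4.
  m = 110 → c = 011011, weight = 4.
  m = 001 → c = 011100, weight = 3.
  m = 101 → c = 110001, weight = 3.
  m = 011 → c = 101010, weight = 3.
  m = 111 → c = 000111, weight = 3.
Tally weights:
  weight 0: 1 codewords.
  weight 3: 4 codewords.
  weight 4: 3 codewords.
Minimum distance d = smallest w > 0 with A_w > 0 = 3.
Sanity: Σ A_w = 8 = 2^3 = 8 ✓.


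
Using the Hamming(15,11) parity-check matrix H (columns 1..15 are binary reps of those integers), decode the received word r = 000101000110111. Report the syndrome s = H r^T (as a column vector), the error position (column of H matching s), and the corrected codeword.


s = (1, 1, 1, 1)^T, error position = 15, corrected codeword c = 000101000110110

Compute s = H r^T mod 2 one row at a time:
  s_1 = 0 + 0 + 1 + 1 + 0 + 1 + 1 + 1 = 5 ≡ 1 (mod 2).
  s_2 = 1 + 0 + 1 + 0 + 0 + 1 + 1 + 1 = 5 ≡ 1 (mod 2).
  s_3 = 0 + 0 + 1 + 0 + 1 + 1 + 1 + 1 = 5 ≡ 1 (mod 2).
  s_4 = 0 + 0 + 0 + 0 + 0 + 1 + 1 + 1 = 3 ≡ 1 (mod 2).
s = (1, 1, 1, 1)^T — this equals column 15 of H (binary 1111), so error is at position 15.
Correct: flip bit 15 of r = 000101000110111 to get c = 000101000110110.


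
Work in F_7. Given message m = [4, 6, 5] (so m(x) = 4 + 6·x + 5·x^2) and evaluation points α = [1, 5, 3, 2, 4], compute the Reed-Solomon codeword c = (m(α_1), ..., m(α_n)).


c = [1, 5, 4, 1, 3]

Message polynomial: m(x) = 4 + 6·x + 5·x^2 (mod 7).
For each evaluation point α_i, compute m(α_i) mod 7:
  α_1 = 1: Horner steps 5 → 4 → 1, so m(1) = 1.
  α_2 = 5: Horner steps 5 → 3 → 5, so m(5) = 5.
  α_3 = 3: Horner steps 5 → 0 → 4, so m(3) = 4.
  α_4 = 2: Horner steps 5 → 2 → 1, so m(2) = 1.
  α_5 = 4: Horner steps 5 → 5 → 3, so m(4) = 3.
Codeword c = [1, 5, 4, 1, 3] ∈ F_7^5.


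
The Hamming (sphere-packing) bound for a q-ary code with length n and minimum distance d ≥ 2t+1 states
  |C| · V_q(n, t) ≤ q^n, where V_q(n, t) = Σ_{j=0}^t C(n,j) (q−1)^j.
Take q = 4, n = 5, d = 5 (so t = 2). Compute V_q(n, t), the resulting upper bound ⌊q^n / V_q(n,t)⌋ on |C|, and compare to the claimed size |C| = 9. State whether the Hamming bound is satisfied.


V_q(n, t) = 106, q^n = 1024, Hamming bound = 9, |C| = 9 ≤ bound (satisfied).

Step 1: Compute V_q(n, t) = Σ_{j=0}^2 C(n, j) (q−1)^j.
  j = 0: C(5,0)·(3)^0 = 1·1 = 1.
  j = 1: C(5,1)·(3)^1 = 5·3 = 15.
  j = 2: C(5,2)·(3)^2 = 10·9 = 90.
  V_q(n, t) = 1 + 15 + 90 = 106.
Step 2: q^n = 4^5 = 1024.
Step 3: Hamming bound ⌊q^n / V_q(n,t)⌋ = ⌊1024/106⌋ = 9.
Step 4: Compare |C| = 9 to 9: satisfied.
The claimed |C| lies at the Hamming bound (tight).


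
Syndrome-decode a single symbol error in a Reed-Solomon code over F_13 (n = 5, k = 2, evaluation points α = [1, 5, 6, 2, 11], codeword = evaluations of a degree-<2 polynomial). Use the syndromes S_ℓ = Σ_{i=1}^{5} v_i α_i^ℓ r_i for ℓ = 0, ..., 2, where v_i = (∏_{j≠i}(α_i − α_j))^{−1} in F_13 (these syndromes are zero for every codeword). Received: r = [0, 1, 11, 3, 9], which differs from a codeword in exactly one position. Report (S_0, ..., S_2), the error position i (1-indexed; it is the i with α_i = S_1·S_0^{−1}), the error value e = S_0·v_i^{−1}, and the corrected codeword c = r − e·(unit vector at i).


S = (5, 10, 7), error at position 4, error magnitude e = 6, c = [0, 1, 11, 10, 9].

Step 1: column multipliers v_i = (∏_{j≠i}(α_i − α_j))^{−1} mod 13.
  i = 1 (α = 1): (1−5)(1−6)(1−2)(1−11) = (−4)·(−5)·(−1)·(−10) = 200 ≡ 5, so v_1 = 5^{−1} = 8 (mod 13).
  i = 2 (α = 5): (5−1)(5−6)(5−2)(5−11) = 4·(−1)·3·(−6) = 72 ≡ 7, so v_2 = 7^{−1} = 2 (mod 13).
  i = 3 (α = 6): (6−1)(6−5)(6−2)(6−11) = 5·1·4·(−5) = −100 ≡ 4, so v_3 = 4^{−1} = 10 (mod 13).
  i = 4 (α = 2): (2−1)(2−5)(2−6)(2−11) = 1·(−3)·(−4)·(−9) = −108 ≡ 9, so v_4 = 9^{−1} = 3 (mod 13).
  i = 5 (α = 11): (11−1)(11−5)(11−6)(11−2) = 10·6·5·9 = 2700 ≡ 9, so v_5 = 9^{−1} = 3 (mod 13).
  v = [8, 2, 10, 3, 3].
Step 2: syndromes of r = [0, 1, 11, 3, 9] (all sums mod 13).
  S_0 = Σ v_i r_i = 8·0 + 2·1 + 10·11 + 3·3 + 3·9 = 148 ≡ 5.
  S_1 = Σ v_i α_i r_i = 8·1·0 + 2·5·1 + 10·6·11 + 3·2·3 + 3·11·9 = 985 ≡ 10.
  α_i^2 mod 13 = [1, 12, 10, 4, 4].
  S_2 = Σ v_i α_i^2 r_i = 8·1·0 + 2·12·1 + 10·10·11 + 3·4·3 + 3·4·9 = 1268 ≡ 7.
  S = (5, 10, 7) ≠ 0, so r is not a codeword (an error is present).
Step 3: locate the error. For a single error e at position i, S_ℓ = v_i·e·α_i^ℓ, so α_err = S_1/S_0.
  S_0^{−1} = 5^{−1} = 8 (mod 13), so α_err = 10·8 = 80 ≡ 2 = α_4. Error position i = 4.
  Consistency check: S_2/S_1 = 7·4 = 28 ≡ 2 = α_err ✓ (single-error assumption holds).
Step 4: error magnitude e = S_0/v_4 = S_0·∏_{j≠4}(α_4 − α_j) = 5·9 = 45 ≡ 6 (mod 13).
Step 5: correct position 4: c_4 = r_4 − e = 3 − 6 ≡ 10 (mod 13). Hence c = [0, 1, 11, 10, 9].
  Check: interpolating c through the α_i gives m(x) = 3 + 10·x (degree < 2) with m(α_i) = c_i for every i, so c is indeed a codeword.


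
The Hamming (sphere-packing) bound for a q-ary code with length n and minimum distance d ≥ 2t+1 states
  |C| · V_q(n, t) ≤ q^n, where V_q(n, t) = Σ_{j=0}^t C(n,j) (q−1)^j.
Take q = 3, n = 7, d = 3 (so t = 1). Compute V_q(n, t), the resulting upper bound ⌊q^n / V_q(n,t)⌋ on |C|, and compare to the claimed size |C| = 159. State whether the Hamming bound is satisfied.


V_q(n, t) = 15, q^n = 2187, Hamming bound = 145, |C| = 159 > bound (violated).

Step 1: Compute V_q(n, t) = Σ_{j=0}^1 C(n, j) (q−1)^j.
  j = 0: C(7,0)·(2)^0 = 1·1 = 1.
  j = 1: C(7,1)·(2)^1 = 7·2 = 14.
  V_q(n, t) = 1 + 14 = 15.
Step 2: q^n = 3^7 = 2187.
Step 3: Hamming bound ⌊q^n / V_q(n,t)⌋ = ⌊2187/15⌋ = 145.
Step 4: Compare |C| = 159 to 145: violated.
The claimed |C| lies above the Hamming bound, so no 3-ary code of length 7 with d ≥ 3 can have 159 codewords.


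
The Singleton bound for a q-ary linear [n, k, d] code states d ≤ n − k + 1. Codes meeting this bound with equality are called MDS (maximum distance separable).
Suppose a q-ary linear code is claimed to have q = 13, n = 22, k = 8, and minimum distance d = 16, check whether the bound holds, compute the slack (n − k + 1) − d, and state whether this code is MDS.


Singleton RHS = n − k + 1 = 15, slack = -1, bound violated (no such code; not MDS).

Singleton bound: d ≤ n − k + 1.
Here n = 22, k = 8, so n − k + 1 = 15.
Given d = 16, check d ≤ 15: NO.
Slack = (n − k + 1) − d = -1.
The slack is negative: d = 16 exceeds n − k + 1 = 15 by 1, so the Singleton bound is violated and no linear [22, 8, 16]_13 code can exist. In particular it is not MDS (MDS requires d = n − k + 1 exactly).
Description: the claimed parameters are [22, 8, 16]_13; such a code would be impossible (violates the Singleton bound).


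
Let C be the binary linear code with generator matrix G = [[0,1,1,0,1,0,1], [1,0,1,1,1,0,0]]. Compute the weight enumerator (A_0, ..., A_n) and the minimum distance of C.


Weight distribution: A_0 = 1, A_4 = 3. Minimum distance d = 4.

Enumerate all 2^2 = 4 messages m ∈ F_2^2.
For each, compute codeword c = mG in F_2^7, then tally its weight.
  m = 00 → c = 0000000, weight = 0.
  m = 10 → c = 0110101, weight = 4.
  m = 01 → c = 1011100, weight = 4.
  m = 11 → c = 1101001, weight = 4.
Tally weights:
  weight 0: 1 codewords.
  weight 4: 3 codewords.
Minimum distance d = smallest w > 0 with A_w > 0 = 4.
Sanity: Σ A_w = 4 = 2^2 = 4 ✓.


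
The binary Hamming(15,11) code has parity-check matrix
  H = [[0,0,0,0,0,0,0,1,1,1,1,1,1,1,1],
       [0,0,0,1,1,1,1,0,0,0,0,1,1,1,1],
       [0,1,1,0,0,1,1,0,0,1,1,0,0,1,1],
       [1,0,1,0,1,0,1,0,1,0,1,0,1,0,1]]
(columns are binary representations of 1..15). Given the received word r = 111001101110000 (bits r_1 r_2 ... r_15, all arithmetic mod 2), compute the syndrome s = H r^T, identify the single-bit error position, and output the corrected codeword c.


s = (1, 0, 0, 1)^T, error position = 9, corrected codeword c = 111001100110000

Compute s = H r^T mod 2 one row at a time:
  s_1 = 0 + 1 + 1 + 1 + 0 + 0 + 0 + 0 = 3 ≡ 1 (mod 2).
  s_2 = 0 + 0 + 1 + 1 + 0 + 0 + 0 + 0 = 2 ≡ 0 (mod 2).
  s_3 = 1 + 1 + 1 + 1 + 1 + 1 + 0 + 0 = 6 ≡ 0 (mod 2).
  s_4 = 1 + 1 + 0 + 1 + 1 + 1 + 0 + 0 = 5 ≡ 1 (mod 2).
s = (1, 0, 0, 1)^T — this equals column 9 of H (binary 1001), so error is at position 9.
Correct: flip bit 9 of r = 111001101110000 to get c = 111001100110000.


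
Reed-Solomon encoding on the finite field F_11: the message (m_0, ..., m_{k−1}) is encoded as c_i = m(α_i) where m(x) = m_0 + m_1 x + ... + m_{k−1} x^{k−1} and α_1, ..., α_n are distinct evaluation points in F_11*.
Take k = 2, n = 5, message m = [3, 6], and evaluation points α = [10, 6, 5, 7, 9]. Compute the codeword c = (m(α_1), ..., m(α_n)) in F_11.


c = [8, 6, 0, 1, 2]

Message polynomial: m(x) = 3 + 6·x (mod 11).
For each evaluation point α_i, compute m(α_i) mod 11:
  α_1 = 10: Horner steps 6 → 8, so m(10) = 8.
  α_2 = 6: Horner steps 6 → 6, so m(6) = 6.
  α_3 = 5: Horner steps 6 → 0, so m(5) = 0.
  α_4 = 7: Horner steps 6 → 1, so m(7) = 1.
  α_5 = 9: Horner steps 6 → 2, so m(9) = 2.
Codeword c = [8, 6, 0, 1, 2] ∈ F_11^5.


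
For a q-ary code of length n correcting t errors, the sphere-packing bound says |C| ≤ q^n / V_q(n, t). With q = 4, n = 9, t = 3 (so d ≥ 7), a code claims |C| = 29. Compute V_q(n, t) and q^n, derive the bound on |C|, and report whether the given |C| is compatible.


V_q(n, t) = 2620, q^n = 262144, Hamming bound = 100, |C| = 29 ≤ bound (satisfied).

Step 1: Compute V_q(n, t) = Σ_{j=0}^3 C(n, j) (q−1)^j.
  j = 0: C(9,0)·(3)^0 = 1·1 = 1.
  j = 1: C(9,1)·(3)^1 = 9·3 = 27.
  j = 2: C(9,2)·(3)^2 = 36·9 = 324.
  j = 3: C(9,3)·(3)^3 = 84·27 = 2268.
  V_q(n, t) = 1 + 27 + 324 + 2268 = 2620.
Step 2: q^n = 4^9 = 262144.
Step 3: Hamming bound ⌊q^n / V_q(n,t)⌋ = ⌊262144/2620⌋ = 100.
Step 4: Compare |C| = 29 to 100: satisfied.
The claimed |C| lies below the Hamming bound.


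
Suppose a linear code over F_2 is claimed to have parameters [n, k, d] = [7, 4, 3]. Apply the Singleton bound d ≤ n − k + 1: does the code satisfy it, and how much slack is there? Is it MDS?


Singleton RHS = n − k + 1 = 4, slack = 1, bound satisfied, not MDS.

Singleton bound: d ≤ n − k + 1.
Here n = 7, k = 4, so n − k + 1 = 4.
Given d = 3, check d ≤ 4: YES.
Slack = (n − k + 1) − d = 1.
The code is NOT MDS (slack = 1 > 0).
Description: the claimed parameters are [7, 4, 3]_2; such a code would be non-MDS.


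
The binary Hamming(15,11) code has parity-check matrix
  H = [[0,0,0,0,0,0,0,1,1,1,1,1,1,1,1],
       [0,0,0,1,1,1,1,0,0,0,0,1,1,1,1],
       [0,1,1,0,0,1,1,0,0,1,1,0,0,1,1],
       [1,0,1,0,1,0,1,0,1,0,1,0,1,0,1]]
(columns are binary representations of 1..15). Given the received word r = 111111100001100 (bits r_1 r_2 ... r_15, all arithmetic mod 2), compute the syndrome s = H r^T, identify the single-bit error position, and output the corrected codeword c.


s = (0, 0, 0, 1)^T, error position = 1, corrected codeword c = 011111100001100

Compute s = H r^T mod 2 one row at a time:
  s_1 = 0 + 0 + 0 + 0 + 1 + 1 + 0 + 0 = 2 ≡ 0 (mod 2).
  s_2 = 1 + 1 + 1 + 1 + 1 + 1 + 0 + 0 = 6 ≡ 0 (mod 2).
  s_3 = 1 + 1 + 1 + 1 + 0 + 0 + 0 + 0 = 4 ≡ 0 (mod 2).
  s_4 = 1 + 1 + 1 + 1 + 0 + 0 + 1 + 0 = 5 ≡ 1 (mod 2).
s = (0, 0, 0, 1)^T — this equals column 1 of H (binary 0001), so error is at position 1.
Correct: flip bit 1 of r = 111111100001100 to get c = 011111100001100.


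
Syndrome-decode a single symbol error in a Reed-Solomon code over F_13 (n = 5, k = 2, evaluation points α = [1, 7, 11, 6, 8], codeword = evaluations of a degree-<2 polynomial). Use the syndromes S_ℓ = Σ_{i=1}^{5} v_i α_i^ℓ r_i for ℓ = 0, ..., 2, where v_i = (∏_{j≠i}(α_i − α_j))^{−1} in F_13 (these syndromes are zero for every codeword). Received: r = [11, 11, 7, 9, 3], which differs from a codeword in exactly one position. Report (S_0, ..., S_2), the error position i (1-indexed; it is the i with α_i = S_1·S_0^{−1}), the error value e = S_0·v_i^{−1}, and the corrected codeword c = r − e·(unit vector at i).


S = (4, 2, 1), error at position 2, error magnitude e = 5, c = [11, 6, 7, 9, 3].

Step 1: column multipliers v_i = (∏_{j≠i}(α_i − α_j))^{−1} mod 13.
  i = 1 (α = 1): (1−7)(1−11)(1−6)(1−8) = (−6)·(−10)·(−5)·(−7) = 2100 ≡ 7, so v_1 = 7^{−1} = 2 (mod 13).
  i = 2 (α = 7): (7−1)(7−11)(7−6)(7−8) = 6·(−4)·1·(−1) = 24 ≡ 11, so v_2 = 11^{−1} = 6 (mod 13).
  i = 3 (α = 11): (11−1)(11−7)(11−6)(11−8) = 10·4·5·3 = 600 ≡ 2, so v_3 = 2^{−1} = 7 (mod 13).
  i = 4 (α = 6): (6−1)(6−7)(6−11)(6−8) = 5·(−1)·(−5)·(−2) = −50 ≡ 2, so v_4 = 2^{−1} = 7 (mod 13).
  i = 5 (α = 8): (8−1)(8−7)(8−11)(8−6) = 7·1·(−3)·2 = −42 ≡ 10, so v_5 = 10^{−1} = 4 (mod 13).
  v = [2, 6, 7, 7, 4].
Step 2: syndromes of r = [11, 11, 7, 9, 3] (all sums mod 13).
  S_0 = Σ v_i r_i = 2·11 + 6·11 + 7·7 + 7·9 + 4·3 = 212 ≡ 4.
  S_1 = Σ v_i α_i r_i = 2·1·11 + 6·7·11 + 7·11·7 + 7·6·9 + 4·8·3 = 1497 ≡ 2.
  α_i^2 mod 13 = [1, 10, 4, 10, 12].
  S_2 = Σ v_i α_i^2 r_i = 2·1·11 + 6·10·11 + 7·4·7 + 7·10·9 + 4·12·3 = 1652 ≡ 1.
  S = (4, 2, 1) ≠ 0, so r is not a codeword (an error is present).
Step 3: locate the error. For a single error e at position i, S_ℓ = v_i·e·α_i^ℓ, so α_err = S_1/S_0.
  S_0^{−1} = 4^{−1} = 10 (mod 13), so α_err = 2·10 = 20 ≡ 7 = α_2. Error position i = 2.
  Consistency check: S_2/S_1 = 1·7 = 7 ≡ 7 = α_err ✓ (single-error assumption holds).
Step 4: error magnitude e = S_0/v_2 = S_0·∏_{j≠2}(α_2 − α_j) = 4·11 = 44 ≡ 5 (mod 13).
Step 5: correct position 2: c_2 = r_2 − e = 11 − 5 ≡ 6 (mod 13). Hence c = [11, 6, 7, 9, 3].
  Check: interpolating c through the α_i gives m(x) = 1 + 10·x (degree < 2) with m(α_i) = c_i for every i, so c is indeed a codeword.


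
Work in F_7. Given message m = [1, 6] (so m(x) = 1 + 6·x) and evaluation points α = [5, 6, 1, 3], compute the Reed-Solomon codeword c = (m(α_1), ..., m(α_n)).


c = [3, 2, 0, 5]

Message polynomial: m(x) = 1 + 6·x (mod 7).
For each evaluation point α_i, compute m(α_i) mod 7:
  α_1 = 5: Horner steps 6 → 3, so m(5) = 3.
  α_2 = 6: Horner steps 6 → 2, so m(6) = 2.
  α_3 = 1: Horner steps 6 → 0, so m(1) = 0.
  α_4 = 3: Horner steps 6 → 5, so m(3) = 5.
Codeword c = [3, 2, 0, 5] ∈ F_7^4.


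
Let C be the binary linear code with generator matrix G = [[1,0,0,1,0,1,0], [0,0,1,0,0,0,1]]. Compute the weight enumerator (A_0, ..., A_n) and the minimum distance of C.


Weight distribution: A_0 = 1, A_2 = 1, A_3 = 1, A_5 = 1. Minimum distance d = 2.

Enumerate all 2^2 = 4 messages m ∈ F_2^2.
For each, compute codeword c = mG in F_2^7, then tally its weight.
  m = 00 → c = 0000000, weight = 0.
  m = 10 → c = 1001010, weight = 3.
  m = 01 → c = 0010001, weight = 2.
  m = 11 → c = 1011011, weight = 5.
Tally weights:
  weight 0: 1 codewords.
  weight 2: 1 codewords.
  weight 3: 1 codewords.
  weight 5: 1 codewords.
Minimum distance d = smallest w > 0 with A_w > 0 = 2.
Sanity: Σ A_w = 4 = 2^2 = 4 ✓.


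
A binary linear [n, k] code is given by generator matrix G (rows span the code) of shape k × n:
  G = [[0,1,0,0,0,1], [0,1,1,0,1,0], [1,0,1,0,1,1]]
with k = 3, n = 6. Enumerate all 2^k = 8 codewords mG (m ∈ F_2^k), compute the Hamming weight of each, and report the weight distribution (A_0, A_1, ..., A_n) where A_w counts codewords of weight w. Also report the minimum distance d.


Weight distribution: A_0 = 1, A_1 = 1, A_2 = 1, A_3 = 3, A_4 = 2. Minimum distance d = 1.

Enumerate all 2^3 = 8 messages m ∈ F_2^3.
For each, compute codeword c = mG in F_2^6, then tally its weight.
  m = 000 → c = 000000, weight = 0.
  m = 100 → c = 010001, weight = 2.
  m = 010 → c = 011010, weight = 3.
  m = 110 → c = 001011, weight = 3.
  m = 001 → c = 101011, weight = 4.
  m = 101 → c = 111010, weight = 4.
  m = 011 → c = 110001, weight = 3.
  m = 111 → c = 100000, weight = 1.
Tally weights:
  weight 0: 1 codewords.
  weight 1: 1 codewords.
  weight 2: 1 codewords.
  weight 3: 3 codewords.
  weight 4: 2 codewords.
Minimum distance d = smallest w > 0 with A_w > 0 = 1.
Sanity: Σ A_w = 8 = 2^3 = 8 ✓.


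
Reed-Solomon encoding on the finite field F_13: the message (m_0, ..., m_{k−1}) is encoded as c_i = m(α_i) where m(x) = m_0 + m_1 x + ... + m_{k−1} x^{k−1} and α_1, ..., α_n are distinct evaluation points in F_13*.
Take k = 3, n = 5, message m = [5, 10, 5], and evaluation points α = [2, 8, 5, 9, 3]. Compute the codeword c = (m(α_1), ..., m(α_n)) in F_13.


c = [6, 2, 11, 6, 2]

Message polynomial: m(x) = 5 + 10·x + 5·x^2 (mod 13).
For each evaluation point α_i, compute m(α_i) mod 13:
  α_1 = 2: Horner steps 5 → 7 → 6, so m(2) = 6.
  α_2 = 8: Horner steps 5 → 11 → 2, so m(8) = 2.
  α_3 = 5: Horner steps 5 → 9 → 11, so m(5) = 11.
  α_4 = 9: Horner steps 5 → 3 → 6, so m(9) = 6.
  α_5 = 3: Horner steps 5 → 12 → 2, so m(3) = 2.
Codeword c = [6, 2, 11, 6, 2] ∈ F_13^5.


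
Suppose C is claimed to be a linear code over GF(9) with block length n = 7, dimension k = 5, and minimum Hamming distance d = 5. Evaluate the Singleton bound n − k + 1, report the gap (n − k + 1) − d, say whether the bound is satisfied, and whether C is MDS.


Singleton RHS = n − k + 1 = 3, slack = -2, bound violated (no such code; not MDS).

Singleton bound: d ≤ n − k + 1.
Here n = 7, k = 5, so n − k + 1 = 3.
Given d = 5, check d ≤ 3: NO.
Slack = (n − k + 1) − d = -2.
The slack is negative: d = 5 exceeds n − k + 1 = 3 by 2, so the Singleton bound is violated and no linear [7, 5, 5]_9 code can exist. In particular it is not MDS (MDS requires d = n − k + 1 exactly).
Description: the claimed parameters are [7, 5, 5]_9; such a code would be impossible (violates the Singleton bound).


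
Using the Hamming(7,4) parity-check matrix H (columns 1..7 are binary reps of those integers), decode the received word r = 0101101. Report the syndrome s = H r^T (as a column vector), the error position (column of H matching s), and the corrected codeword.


s = (1, 0, 0)^T, error position = 4, corrected codeword c = 0100101

Compute s = H r^T mod 2 one row at a time:
  s_1 = 1 + 1 + 0 + 1 = 3 ≡ 1 (mod 2).
  s_2 = 1 + 0 + 0 + 1 = 2 ≡ 0 (mod 2).
  s_3 = 0 + 0 + 1 + 1 = 2 ≡ 0 (mod 2).
s = (1, 0, 0)^T — this equals column 4 of H (binary 100), so error is at position 4.
Correct: flip bit 4 of r = 0101101 to get c = 0100101.


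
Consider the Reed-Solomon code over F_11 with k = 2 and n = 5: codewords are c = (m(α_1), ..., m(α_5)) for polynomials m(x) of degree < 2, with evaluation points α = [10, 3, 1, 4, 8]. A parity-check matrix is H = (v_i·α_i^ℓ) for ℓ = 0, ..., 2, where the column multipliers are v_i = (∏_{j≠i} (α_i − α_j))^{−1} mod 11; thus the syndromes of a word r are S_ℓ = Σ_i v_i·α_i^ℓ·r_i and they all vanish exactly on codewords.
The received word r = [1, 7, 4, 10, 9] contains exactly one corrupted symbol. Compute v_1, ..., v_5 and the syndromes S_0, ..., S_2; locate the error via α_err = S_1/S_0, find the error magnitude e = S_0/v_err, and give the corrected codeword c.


S = (3, 1, 4), error at position 4, error magnitude e = 7, c = [1, 7, 4, 3, 9].

Step 1: column multipliers v_i = (∏_{j≠i}(α_i − α_j))^{−1} mod 11.
  i = 1 (α = 10): (10−3)(10−1)(10−4)(10−8) = 7·9·6·2 = 756 ≡ 8, so v_1 = 8^{−1} = 7 (mod 11).
  i = 2 (α = 3): (3−10)(3−1)(3−4)(3−8) = (−7)·2·(−1)·(−5) = −70 ≡ 7, so v_2 = 7^{−1} = 8 (mod 11).
  i = 3 (α = 1): (1−10)(1−3)(1−4)(1−8) = (−9)·(−2)·(−3)·(−7) = 378 ≡ 4, so v_3 = 4^{−1} = 3 (mod 11).
  i = 4 (α = 4): (4−10)(4−3)(4−1)(4−8) = (−6)·1·3·(−4) = 72 ≡ 6, so v_4 = 6^{−1} = 2 (mod 11).
  i = 5 (α = 8): (8−10)(8−3)(8−1)(8−4) = (−2)·5·7·4 = −280 ≡ 6, so v_5 = 6^{−1} = 2 (mod 11).
  v = [7, 8, 3, 2, 2].
Step 2: syndromes of r = [1, 7, 4, 10, 9] (all sums mod 11).
  S_0 = Σ v_i r_i = 7·1 + 8·7 + 3·4 + 2·10 + 2·9 = 113 ≡ 3.
  S_1 = Σ v_i α_i r_i = 7·10·1 + 8·3·7 + 3·1·4 + 2·4·10 + 2·8·9 = 474 ≡ 1.
  α_i^2 mod 11 = [1, 9, 1, 5, 9].
  S_2 = Σ v_i α_i^2 r_i = 7·1·1 + 8·9·7 + 3·1·4 + 2·5·10 + 2·9·9 = 785 ≡ 4.
  S = (3, 1, 4) ≠ 0, so r is not a codeword (an error is present).
Step 3: locate the error. For a single error e at position i, S_ℓ = v_i·e·α_i^ℓ, so α_err = S_1/S_0.
  S_0^{−1} = 3^{−1} = 4 (mod 11), so α_err = 1·4 = 4 ≡ 4 = α_4. Error position i = 4.
  Consistency check: S_2/S_1 = 4·1 = 4 ≡ 4 = α_err ✓ (single-error assumption holds).
Step 4: error magnitude e = S_0/v_4 = S_0·∏_{j≠4}(α_4 − α_j) = 3·6 = 18 ≡ 7 (mod 11).
Step 5: correct position 4: c_4 = r_4 − e = 10 − 7 ≡ 3 (mod 11). Hence c = [1, 7, 4, 3, 9].
  Check: interpolating c through the α_i gives m(x) = 8 + 7·x (degree < 2) with m(α_i) = c_i for every i, so c is indeed a codeword.


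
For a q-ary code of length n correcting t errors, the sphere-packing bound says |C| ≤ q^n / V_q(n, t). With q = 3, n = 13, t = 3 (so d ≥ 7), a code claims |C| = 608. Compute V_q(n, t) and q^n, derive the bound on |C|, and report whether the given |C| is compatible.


V_q(n, t) = 2627, q^n = 1594323, Hamming bound = 606, |C| = 608 > bound (violated).

Step 1: Compute V_q(n, t) = Σ_{j=0}^3 C(n, j) (q−1)^j.
  j = 0: C(13,0)·(2)^0 = 1·1 = 1.
  j = 1: C(13,1)·(2)^1 = 13·2 = 26.
  j = 2: C(13,2)·(2)^2 = 78·4 = 312.
  j = 3: C(13,3)·(2)^3 = 286·8 = 2288.
  V_q(n, t) = 1 + 26 + 312 + 2288 = 2627.
Step 2: q^n = 3^13 = 1594323.
Step 3: Hamming bound ⌊q^n / V_q(n,t)⌋ = ⌊1594323/2627⌋ = 606.
Step 4: Compare |C| = 608 to 606: violated.
The claimed |C| lies above the Hamming bound, so no 3-ary code of length 13 with d ≥ 7 can have 608 codewords.


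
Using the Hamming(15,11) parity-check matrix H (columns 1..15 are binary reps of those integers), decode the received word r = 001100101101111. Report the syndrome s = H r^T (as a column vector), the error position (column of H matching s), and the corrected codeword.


s = (0, 0, 1, 1)^T, error position = 3, corrected codeword c = 000100101101111

Compute s = H r^T mod 2 one row at a time:
  s_1 = 0 + 1 + 1 + 0 + 1 + 1 + 1 + 1 = 6 ≡ 0 (mod 2).
  s_2 = 1 + 0 + 0 + 1 + 1 + 1 + 1 + 1 = 6 ≡ 0 (mod 2).
  s_3 = 0 + 1 + 0 + 1 + 1 + 0 + 1 + 1 = 5 ≡ 1 (mod 2).
  s_4 = 0 + 1 + 0 + 1 + 1 + 0 + 1 + 1 = 5 ≡ 1 (mod 2).
s = (0, 0, 1, 1)^T — this equals column 3 of H (binary 0011), so error is at position 3.
Correct: flip bit 3 of r = 001100101101111 to get c = 000100101101111.


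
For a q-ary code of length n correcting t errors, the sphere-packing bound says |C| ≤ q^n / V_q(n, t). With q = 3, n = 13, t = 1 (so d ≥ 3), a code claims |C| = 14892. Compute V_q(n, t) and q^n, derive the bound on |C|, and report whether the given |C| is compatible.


V_q(n, t) = 27, q^n = 1594323, Hamming bound = 59049, |C| = 14892 ≤ bound (satisfied).

Step 1: Compute V_q(n, t) = Σ_{j=0}^1 C(n, j) (q−1)^j.
  j = 0: C(13,0)·(2)^0 = 1·1 = 1.
  j = 1: C(13,1)·(2)^1 = 13·2 = 26.
  V_q(n, t) = 1 + 26 = 27.
Step 2: q^n = 3^13 = 1594323.
Step 3: Hamming bound ⌊q^n / V_q(n,t)⌋ = ⌊1594323/27⌋ = 59049.
Step 4: Compare |C| = 14892 to 59049: satisfied.
The claimed |C| lies below the Hamming bound.


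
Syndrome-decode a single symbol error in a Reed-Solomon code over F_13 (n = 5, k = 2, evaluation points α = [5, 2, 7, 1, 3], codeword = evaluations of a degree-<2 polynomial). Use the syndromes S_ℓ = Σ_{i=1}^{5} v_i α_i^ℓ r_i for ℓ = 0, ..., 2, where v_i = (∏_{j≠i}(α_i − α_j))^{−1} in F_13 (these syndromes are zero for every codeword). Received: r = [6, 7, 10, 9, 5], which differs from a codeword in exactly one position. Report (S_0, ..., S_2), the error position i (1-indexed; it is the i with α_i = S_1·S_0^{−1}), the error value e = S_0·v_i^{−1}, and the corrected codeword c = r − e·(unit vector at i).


S = (11, 3, 2), error at position 1, error magnitude e = 5, c = [1, 7, 10, 9, 5].

Step 1: column multipliers v_i = (∏_{j≠i}(α_i − α_j))^{−1} mod 13.
  i = 1 (α = 5): (5−2)(5−7)(5−1)(5−3) = 3·(−2)·4·2 = −48 ≡ 4, so v_1 = 4^{−1} = 10 (mod 13).
  i = 2 (α = 2): (2−5)(2−7)(2−1)(2−3) = (−3)·(−5)·1·(−1) = −15 ≡ 11, so v_2 = 11^{−1} = 6 (mod 13).
  i = 3 (α = 7): (7−5)(7−2)(7−1)(7−3) = 2·5·6·4 = 240 ≡ 6, so v_3 = 6^{−1} = 11 (mod 13).
  i = 4 (α = 1): (1−5)(1−2)(1−7)(1−3) = (−4)·(−1)·(−6)·(−2) = 48 ≡ 9, so v_4 = 9^{−1} = 3 (mod 13).
  i = 5 (α = 3): (3−5)(3−2)(3−7)(3−1) = (−2)·1·(−4)·2 = 16 ≡ 3, so v_5 = 3^{−1} = 9 (mod 13).
  v = [10, 6, 11, 3, 9].
Step 2: syndromes of r = [6, 7, 10, 9, 5] (all sums mod 13).
  S_0 = Σ v_i r_i = 10·6 + 6·7 + 11·10 + 3·9 + 9·5 = 284 ≡ 11.
  S_1 = Σ v_i α_i r_i = 10·5·6 + 6·2·7 + 11·7·10 + 3·1·9 + 9·3·5 = 1316 ≡ 3.
  α_i^2 mod 13 = [12, 4, 10, 1, 9].
  S_2 = Σ v_i α_i^2 r_i = 10·12·6 + 6·4·7 + 11·10·10 + 3·1·9 + 9·9·5 = 2420 ≡ 2.
  S = (11, 3, 2) ≠ 0, so r is not a codeword (an error is present).
Step 3: locate the error. For a single error e at position i, S_ℓ = v_i·e·α_i^ℓ, so α_err = S_1/S_0.
  S_0^{−1} = 11^{−1} = 6 (mod 13), so α_err = 3·6 = 18 ≡ 5 = α_1. Error position i = 1.
  Consistency check: S_2/S_1 = 2·9 = 18 ≡ 5 = α_err ✓ (single-error assumption holds).
Step 4: error magnitude e = S_0/v_1 = S_0·∏_{j≠1}(α_1 − α_j) = 11·4 = 44 ≡ 5 (mod 13).
Step 5: correct position 1: c_1 = r_1 − e = 6 − 5 ≡ 1 (mod 13). Hence c = [1, 7, 10, 9, 5].
  Check: interpolating c through the α_i gives m(x) = 11 + 11·x (degree < 2) with m(α_i) = c_i for every i, so c is indeed a codeword.


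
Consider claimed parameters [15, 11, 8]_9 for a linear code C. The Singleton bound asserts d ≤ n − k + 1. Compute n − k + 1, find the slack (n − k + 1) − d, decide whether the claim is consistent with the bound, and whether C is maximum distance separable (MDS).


Singleton RHS = n − k + 1 = 5, slack = -3, bound violated (no such code; not MDS).

Singleton bound: d ≤ n − k + 1.
Here n = 15, k = 11, so n − k + 1 = 5.
Given d = 8, check d ≤ 5: NO.
Slack = (n − k + 1) − d = -3.
The slack is negative: d = 8 exceeds n − k + 1 = 5 by 3, so the Singleton bound is violated and no linear [15, 11, 8]_9 code can exist. In particular it is not MDS (MDS requires d = n − k + 1 exactly).
Description: the claimed parameters are [15, 11, 8]_9; such a code would be impossible (violates the Singleton bound).


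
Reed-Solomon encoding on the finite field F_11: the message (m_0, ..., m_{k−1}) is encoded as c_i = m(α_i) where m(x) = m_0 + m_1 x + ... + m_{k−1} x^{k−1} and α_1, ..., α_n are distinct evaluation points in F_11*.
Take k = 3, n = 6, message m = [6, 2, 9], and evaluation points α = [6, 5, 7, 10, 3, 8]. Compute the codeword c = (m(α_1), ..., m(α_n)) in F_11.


c = [1, 10, 10, 2, 5, 4]

Message polynomial: m(x) = 6 + 2·x + 9·x^2 (mod 11).
For each evaluation point α_i, compute m(α_i) mod 11:
  α_1 = 6: Horner steps 9 → 1 → 1, so m(6) = 1.
  α_2 = 5: Horner steps 9 → 3 → 10, so m(5) = 10.
  α_3 = 7: Horner steps 9 → 10 → 10, so m(7) = 10.
  α_4 = 10: Horner steps 9 → 4 → 2, so m(10) = 2.
  α_5 = 3: Horner steps 9 → 7 → 5, so m(3) = 5.
  α_6 = 8: Horner steps 9 → 8 → 4, so m(8) = 4.
Codeword c = [1, 10, 10, 2, 5, 4] ∈ F_11^6.


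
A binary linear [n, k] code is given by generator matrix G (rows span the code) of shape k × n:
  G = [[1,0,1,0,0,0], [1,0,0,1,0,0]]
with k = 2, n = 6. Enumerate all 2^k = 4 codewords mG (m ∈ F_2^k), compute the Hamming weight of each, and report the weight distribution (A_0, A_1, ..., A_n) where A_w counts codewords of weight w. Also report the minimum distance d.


Weight distribution: A_0 = 1, A_2 = 3. Minimum distance d = 2.

Enumerate all 2^2 = 4 messages m ∈ F_2^2.
For each, compute codeword c = mG in F_2^6, then tally its weight.
  m = 00 → c = 000000, weight = 0.
  m = 10 → c = 101000, weight = 2.
  m = 01 → c = 100100, weight = 2.
  m = 11 → c = 001100, weight = 2.
Tally weights:
  weight 0: 1 codewords.
  weight 2: 3 codewords.
Minimum distance d = smallest w > 0 with A_w > 0 = 2.
Sanity: Σ A_w = 4 = 2^2 = 4 ✓.


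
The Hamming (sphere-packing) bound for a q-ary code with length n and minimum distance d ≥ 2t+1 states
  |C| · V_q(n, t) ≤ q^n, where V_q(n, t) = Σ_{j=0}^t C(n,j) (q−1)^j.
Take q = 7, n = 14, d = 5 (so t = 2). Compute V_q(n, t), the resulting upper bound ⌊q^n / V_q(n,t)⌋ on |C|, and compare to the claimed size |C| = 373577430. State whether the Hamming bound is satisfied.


V_q(n, t) = 3361, q^n = 678223072849, Hamming bound = 201792047, |C| = 373577430 > bound (violated).

Step 1: Compute V_q(n, t) = Σ_{j=0}^2 C(n, j) (q−1)^j.
  j = 0: C(14,0)·(6)^0 = 1·1 = 1.
  j = 1: C(14,1)·(6)^1 = 14·6 = 84.
  j = 2: C(14,2)·(6)^2 = 91·36 = 3276.
  V_q(n, t) = 1 + 84 + 3276 = 3361.
Step 2: q^n = 7^14 = 678223072849.
Step 3: Hamming bound ⌊q^n / V_q(n,t)⌋ = ⌊678223072849/3361⌋ = 201792047.
Step 4: Compare |C| = 373577430 to 201792047: violated.
The claimed |C| lies above the Hamming bound, so no 7-ary code of length 14 with d ≥ 5 can have 373577430 codewords.


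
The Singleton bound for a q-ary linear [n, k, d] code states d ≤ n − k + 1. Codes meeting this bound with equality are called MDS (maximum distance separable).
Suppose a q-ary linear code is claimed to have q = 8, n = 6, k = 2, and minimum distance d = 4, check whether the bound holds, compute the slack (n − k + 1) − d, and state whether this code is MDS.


Singleton RHS = n − k + 1 = 5, slack = 1, bound satisfied, not MDS.

Singleton bound: d ≤ n − k + 1.
Here n = 6, k = 2, so n − k + 1 = 5.
Given d = 4, check d ≤ 5: YES.
Slack = (n − k + 1) − d = 1.
The code is NOT MDS (slack = 1 > 0).
Description: the claimed parameters are [6, 2, 4]_8; such a code would be non-MDS.


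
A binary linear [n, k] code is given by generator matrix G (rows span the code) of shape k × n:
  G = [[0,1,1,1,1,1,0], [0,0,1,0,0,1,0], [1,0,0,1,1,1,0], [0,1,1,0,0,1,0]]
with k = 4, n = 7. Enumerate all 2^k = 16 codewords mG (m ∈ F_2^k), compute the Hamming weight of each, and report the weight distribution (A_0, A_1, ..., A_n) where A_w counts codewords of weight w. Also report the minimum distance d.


Weight distribution: A_0 = 1, A_1 = 1, A_2 = 4, A_3 = 4, A_4 = 3, A_5 = 3. Minimum distance d = 1.

Enumerate all 2^4 = 16 messages m ∈ F_2^4.
For each, compute codeword c = mG in F_2^7, then tally its weight.
  m = 0000 → c = 0000000, weight = 0.
  m = 1000 → c = 0111110, weight = 5.
  m = 0100 → c = 0010010, weight = 2.
  m = 1100 → c = 0101100, weight = 3.
  m = 0010 → c = 1001110, weight = 4.
  m = 1010 → c = 1110000, weight = 3.
  m = 0110 → c = 1011100, weight = 4.
  m = 1110 → c = 1100010, weight = 3.
  m = 0001 → c = 0110010, weight = 3.
  m = 1001 → c = 0001100, weight = 2.
  m = 0101 → c = 0100000, weight = 1.
  m = 1101 → c = 0011110, weight = 4.
  m = 0011 → c = 1111100, weight = 5.
  m = 1011 → c = 1000010, weight = 2.
  m = 0111 → c = 1101110, weight = 5.
  m = 1111 → c = 1010000, weight = 2.
Tally weights:
  weight 0: 1 codewords.
  weight 1: 1 codewords.
  weight 2: 4 codewords.
  weight 3: 4 codewords.
  weight 4: 3 codewords.
  weight 5: 3 codewords.
Minimum distance d = smallest w > 0 with A_w > 0 = 1.
Sanity: Σ A_w = 16 = 2^4 = 16 ✓.
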